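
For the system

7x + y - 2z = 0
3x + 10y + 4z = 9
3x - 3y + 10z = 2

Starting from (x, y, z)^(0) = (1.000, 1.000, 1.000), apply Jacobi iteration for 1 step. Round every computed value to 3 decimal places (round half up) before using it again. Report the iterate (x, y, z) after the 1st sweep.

Iteration 1:
  x = (0 - (1)·1.000 - (-2)·1.000) / (7) = 0.143
  y = (9 - (3)·1.000 - (4)·1.000) / (10) = 0.200
  z = (2 - (3)·1.000 - (-3)·1.000) / (10) = 0.200

(0.143, 0.200, 0.200)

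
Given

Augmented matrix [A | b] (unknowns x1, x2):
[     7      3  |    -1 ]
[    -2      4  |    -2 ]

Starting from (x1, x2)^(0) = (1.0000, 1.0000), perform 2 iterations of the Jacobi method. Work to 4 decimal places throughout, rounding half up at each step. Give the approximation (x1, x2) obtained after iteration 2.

Iteration 1:
  x1 = (-1 - (3)·1.0000) / (7) = -0.5714
  x2 = (-2 - (-2)·1.0000) / (4) = 0.0000
Iteration 2:
  x1 = (-1 - (3)·0.0000) / (7) = -0.1429
  x2 = (-2 - (-2)·-0.5714) / (4) = -0.7857

(-0.1429, -0.7857)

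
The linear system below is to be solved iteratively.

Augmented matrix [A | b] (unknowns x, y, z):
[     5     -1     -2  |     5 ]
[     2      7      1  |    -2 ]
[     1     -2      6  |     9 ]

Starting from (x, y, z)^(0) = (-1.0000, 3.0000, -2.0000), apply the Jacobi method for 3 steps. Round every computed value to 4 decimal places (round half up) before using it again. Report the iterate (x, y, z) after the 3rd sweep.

(1.4057, -1.1014, 0.8476)

Iteration 1:
  x = (5 - (-1)·3.0000 - (-2)·-2.0000) / (5) = 0.8000
  y = (-2 - (2)·-1.0000 - (1)·-2.0000) / (7) = 0.2857
  z = (9 - (1)·-1.0000 - (-2)·3.0000) / (6) = 2.6667
Iteration 2:
  x = (5 - (-1)·0.2857 - (-2)·2.6667) / (5) = 2.1238
  y = (-2 - (2)·0.8000 - (1)·2.6667) / (7) = -0.8952
  z = (9 - (1)·0.8000 - (-2)·0.2857) / (6) = 1.4619
Iteration 3:
  x = (5 - (-1)·-0.8952 - (-2)·1.4619) / (5) = 1.4057
  y = (-2 - (2)·2.1238 - (1)·1.4619) / (7) = -1.1014
  z = (9 - (1)·2.1238 - (-2)·-0.8952) / (6) = 0.8476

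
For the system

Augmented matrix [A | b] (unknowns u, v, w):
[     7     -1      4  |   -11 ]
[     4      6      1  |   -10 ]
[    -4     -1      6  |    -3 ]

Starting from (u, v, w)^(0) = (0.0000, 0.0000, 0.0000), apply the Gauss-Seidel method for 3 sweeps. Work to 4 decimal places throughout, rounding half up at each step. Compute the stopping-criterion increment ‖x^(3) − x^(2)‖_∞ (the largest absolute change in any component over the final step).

Iteration 1:
  u = (-11 - (-1)·0.0000 - (4)·0.0000) / (7) = -1.5714
  v = (-10 - (4)·-1.5714 - (1)·0.0000) / (6) = -0.6191
  w = (-3 - (-4)·-1.5714 - (-1)·-0.6191) / (6) = -1.6508
Iteration 2:
  u = (-11 - (-1)·-0.6191 - (4)·-1.6508) / (7) = -0.7166
  v = (-10 - (4)·-0.7166 - (1)·-1.6508) / (6) = -0.9138
  w = (-3 - (-4)·-0.7166 - (-1)·-0.9138) / (6) = -1.1300
Iteration 3:
  u = (-11 - (-1)·-0.9138 - (4)·-1.1300) / (7) = -1.0563
  v = (-10 - (4)·-1.0563 - (1)·-1.1300) / (6) = -0.7741
  w = (-3 - (-4)·-1.0563 - (-1)·-0.7741) / (6) = -1.3332
Change: (-0.3397, 0.1397, -0.2032) → max |·| = 0.3397

0.3397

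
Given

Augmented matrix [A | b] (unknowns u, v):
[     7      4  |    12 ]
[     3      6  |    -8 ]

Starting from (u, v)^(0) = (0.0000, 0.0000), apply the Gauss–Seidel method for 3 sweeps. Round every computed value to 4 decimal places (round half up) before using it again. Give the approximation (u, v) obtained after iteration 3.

Iteration 1:
  u = (12 - (4)·0.0000) / (7) = 1.7143
  v = (-8 - (3)·1.7143) / (6) = -2.1905
Iteration 2:
  u = (12 - (4)·-2.1905) / (7) = 2.9660
  v = (-8 - (3)·2.9660) / (6) = -2.8163
Iteration 3:
  u = (12 - (4)·-2.8163) / (7) = 3.3236
  v = (-8 - (3)·3.3236) / (6) = -2.9951

(3.3236, -2.9951)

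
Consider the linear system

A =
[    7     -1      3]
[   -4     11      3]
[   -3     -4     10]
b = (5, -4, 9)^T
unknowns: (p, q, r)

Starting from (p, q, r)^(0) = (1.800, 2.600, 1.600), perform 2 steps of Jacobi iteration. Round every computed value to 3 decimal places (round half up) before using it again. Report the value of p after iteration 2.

-0.369

Iteration 1:
  p = (5 - (-1)·2.600 - (3)·1.600) / (7) = 0.400
  q = (-4 - (-4)·1.800 - (3)·1.600) / (11) = -0.145
  r = (9 - (-3)·1.800 - (-4)·2.600) / (10) = 2.480
Iteration 2:
  p = (5 - (-1)·-0.145 - (3)·2.480) / (7) = -0.369
  q = (-4 - (-4)·0.400 - (3)·2.480) / (11) = -0.895
  r = (9 - (-3)·0.400 - (-4)·-0.145) / (10) = 0.962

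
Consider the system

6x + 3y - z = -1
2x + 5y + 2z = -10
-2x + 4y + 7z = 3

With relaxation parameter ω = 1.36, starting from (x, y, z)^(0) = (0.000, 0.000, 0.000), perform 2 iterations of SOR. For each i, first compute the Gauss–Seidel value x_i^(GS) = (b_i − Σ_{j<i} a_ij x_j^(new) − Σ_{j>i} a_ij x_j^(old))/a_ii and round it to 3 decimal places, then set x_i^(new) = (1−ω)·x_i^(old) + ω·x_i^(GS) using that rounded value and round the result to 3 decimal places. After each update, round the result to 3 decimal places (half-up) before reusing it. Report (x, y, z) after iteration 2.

(2.190, -4.344, 3.906)

Iteration 1:
  x: GS value = (-1 - (3)·0.000 - (-1)·0.000) / (6) = -0.167;  x ← (1−ω)·0.000 + ω·-0.167 = -0.227
  y: GS value = (-10 - (2)·-0.227 - (2)·0.000) / (5) = -1.909;  y ← (1−ω)·0.000 + ω·-1.909 = -2.596
  z: GS value = (3 - (-2)·-0.227 - (4)·-2.596) / (7) = 1.847;  z ← (1−ω)·0.000 + ω·1.847 = 2.512
Iteration 2:
  x: GS value = (-1 - (3)·-2.596 - (-1)·2.512) / (6) = 1.550;  x ← (1−ω)·-0.227 + ω·1.550 = 2.190
  y: GS value = (-10 - (2)·2.190 - (2)·2.512) / (5) = -3.881;  y ← (1−ω)·-2.596 + ω·-3.881 = -4.344
  z: GS value = (3 - (-2)·2.190 - (4)·-4.344) / (7) = 3.537;  z ← (1−ω)·2.512 + ω·3.537 = 3.906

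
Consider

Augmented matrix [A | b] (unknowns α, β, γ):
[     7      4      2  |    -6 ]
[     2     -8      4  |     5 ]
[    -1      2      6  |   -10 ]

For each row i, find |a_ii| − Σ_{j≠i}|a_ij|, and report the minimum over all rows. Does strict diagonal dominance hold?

1

row 1: |7| − (4+2) = 1
row 2: |-8| − (2+4) = 2
row 3: |6| − (1+2) = 3
minimum over rows = 1 → strictly diagonally dominant (convergence guaranteed)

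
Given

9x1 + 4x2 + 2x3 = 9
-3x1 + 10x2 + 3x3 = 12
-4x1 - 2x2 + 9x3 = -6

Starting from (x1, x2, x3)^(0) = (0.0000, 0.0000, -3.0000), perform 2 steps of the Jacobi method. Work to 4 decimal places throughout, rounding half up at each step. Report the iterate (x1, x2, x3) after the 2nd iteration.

(0.2148, 1.9000, 0.5408)

Iteration 1:
  x1 = (9 - (4)·0.0000 - (2)·-3.0000) / (9) = 1.6667
  x2 = (12 - (-3)·0.0000 - (3)·-3.0000) / (10) = 2.1000
  x3 = (-6 - (-4)·0.0000 - (-2)·0.0000) / (9) = -0.6667
Iteration 2:
  x1 = (9 - (4)·2.1000 - (2)·-0.6667) / (9) = 0.2148
  x2 = (12 - (-3)·1.6667 - (3)·-0.6667) / (10) = 1.9000
  x3 = (-6 - (-4)·1.6667 - (-2)·2.1000) / (9) = 0.5408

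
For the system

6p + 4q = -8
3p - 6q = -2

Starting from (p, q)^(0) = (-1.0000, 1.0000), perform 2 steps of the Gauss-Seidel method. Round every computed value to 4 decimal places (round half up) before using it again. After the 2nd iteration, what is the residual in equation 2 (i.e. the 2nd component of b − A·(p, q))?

0.0001

Iteration 1:
  p = (-8 - (4)·1.0000) / (6) = -2.0000
  q = (-2 - (3)·-2.0000) / (-6) = -0.6667
Iteration 2:
  p = (-8 - (4)·-0.6667) / (6) = -0.8889
  q = (-2 - (3)·-0.8889) / (-6) = -0.1111
Residual b − A·x = (-2.2222, 0.0001)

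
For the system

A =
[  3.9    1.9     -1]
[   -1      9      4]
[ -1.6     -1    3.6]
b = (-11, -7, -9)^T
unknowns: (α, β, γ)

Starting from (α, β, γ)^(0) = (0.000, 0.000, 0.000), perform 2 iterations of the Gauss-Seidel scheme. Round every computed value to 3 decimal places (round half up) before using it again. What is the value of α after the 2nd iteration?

Iteration 1:
  α = (-11 - (1.9)·0.000 - (-1)·0.000) / (3.9) = -2.821
  β = (-7 - (-1)·-2.821 - (4)·0.000) / (9) = -1.091
  γ = (-9 - (-1.6)·-2.821 - (-1)·-1.091) / (3.6) = -4.057
Iteration 2:
  α = (-11 - (1.9)·-1.091 - (-1)·-4.057) / (3.9) = -3.329
  β = (-7 - (-1)·-3.329 - (4)·-4.057) / (9) = 0.655
  γ = (-9 - (-1.6)·-3.329 - (-1)·0.655) / (3.6) = -3.798

-3.329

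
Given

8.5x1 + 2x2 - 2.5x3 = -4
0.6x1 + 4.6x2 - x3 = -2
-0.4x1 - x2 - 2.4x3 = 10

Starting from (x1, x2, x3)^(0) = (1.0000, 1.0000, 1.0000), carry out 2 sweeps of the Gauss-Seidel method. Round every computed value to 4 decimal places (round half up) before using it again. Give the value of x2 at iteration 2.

-1.0999

Iteration 1:
  x1 = (-4 - (2)·1.0000 - (-2.5)·1.0000) / (8.5) = -0.4118
  x2 = (-2 - (0.6)·-0.4118 - (-1)·1.0000) / (4.6) = -0.1637
  x3 = (10 - (-0.4)·-0.4118 - (-1)·-0.1637) / (-2.4) = -4.0298
Iteration 2:
  x1 = (-4 - (2)·-0.1637 - (-2.5)·-4.0298) / (8.5) = -1.6173
  x2 = (-2 - (0.6)·-1.6173 - (-1)·-4.0298) / (4.6) = -1.0999
  x3 = (10 - (-0.4)·-1.6173 - (-1)·-1.0999) / (-2.4) = -3.4388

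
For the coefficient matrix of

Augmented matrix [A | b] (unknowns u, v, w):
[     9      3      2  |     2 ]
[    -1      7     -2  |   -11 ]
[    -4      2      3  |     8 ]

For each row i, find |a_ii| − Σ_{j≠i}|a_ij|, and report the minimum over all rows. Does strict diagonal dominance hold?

-3

row 1: |9| − (3+2) = 4
row 2: |7| − (1+2) = 4
row 3: |3| − (4+2) = -3
minimum over rows = -3 → not strictly diagonally dominant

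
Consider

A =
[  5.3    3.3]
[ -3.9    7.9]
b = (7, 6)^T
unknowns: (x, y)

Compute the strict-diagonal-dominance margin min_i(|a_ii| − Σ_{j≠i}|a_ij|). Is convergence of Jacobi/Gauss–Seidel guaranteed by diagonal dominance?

2

row 1: |5.3| − (3.3) = 2
row 2: |7.9| − (3.9) = 4
minimum over rows = 2 → strictly diagonally dominant (convergence guaranteed)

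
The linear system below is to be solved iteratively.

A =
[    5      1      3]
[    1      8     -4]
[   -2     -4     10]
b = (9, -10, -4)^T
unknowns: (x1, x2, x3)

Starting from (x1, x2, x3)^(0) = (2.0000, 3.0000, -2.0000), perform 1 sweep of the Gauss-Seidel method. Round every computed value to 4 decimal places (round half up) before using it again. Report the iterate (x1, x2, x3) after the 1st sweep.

(2.4000, -2.5500, -0.9400)

Iteration 1:
  x1 = (9 - (1)·3.0000 - (3)·-2.0000) / (5) = 2.4000
  x2 = (-10 - (1)·2.4000 - (-4)·-2.0000) / (8) = -2.5500
  x3 = (-4 - (-2)·2.4000 - (-4)·-2.5500) / (10) = -0.9400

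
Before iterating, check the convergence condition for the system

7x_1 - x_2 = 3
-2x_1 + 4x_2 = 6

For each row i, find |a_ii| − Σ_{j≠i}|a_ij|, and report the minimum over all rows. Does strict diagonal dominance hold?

2

row 1: |7| − (1) = 6
row 2: |4| − (2) = 2
minimum over rows = 2 → strictly diagonally dominant (convergence guaranteed)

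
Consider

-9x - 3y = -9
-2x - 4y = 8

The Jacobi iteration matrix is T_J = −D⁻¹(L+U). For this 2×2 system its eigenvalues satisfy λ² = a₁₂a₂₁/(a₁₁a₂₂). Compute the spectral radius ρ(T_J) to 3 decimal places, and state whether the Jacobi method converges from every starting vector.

a₁₂a₂₁/(a₁₁a₂₂) = (-3)·(-2) / ((-9)·(-4)) = 0.166667
ρ = √|0.166667| = √0.166667 = 0.408
ρ < 1, so Jacobi converges

0.408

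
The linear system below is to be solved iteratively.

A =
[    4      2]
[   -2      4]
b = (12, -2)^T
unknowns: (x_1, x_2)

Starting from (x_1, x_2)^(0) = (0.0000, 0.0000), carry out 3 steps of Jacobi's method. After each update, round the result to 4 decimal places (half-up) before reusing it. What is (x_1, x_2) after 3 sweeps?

(2.5000, 1.1250)

Iteration 1:
  x_1 = (12 - (2)·0.0000) / (4) = 3.0000
  x_2 = (-2 - (-2)·0.0000) / (4) = -0.5000
Iteration 2:
  x_1 = (12 - (2)·-0.5000) / (4) = 3.2500
  x_2 = (-2 - (-2)·3.0000) / (4) = 1.0000
Iteration 3:
  x_1 = (12 - (2)·1.0000) / (4) = 2.5000
  x_2 = (-2 - (-2)·3.2500) / (4) = 1.1250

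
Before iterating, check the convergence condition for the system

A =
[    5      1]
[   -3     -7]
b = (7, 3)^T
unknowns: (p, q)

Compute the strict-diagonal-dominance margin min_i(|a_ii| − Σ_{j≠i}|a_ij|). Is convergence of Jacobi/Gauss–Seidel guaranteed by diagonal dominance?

row 1: |5| − (1) = 4
row 2: |-7| − (3) = 4
minimum over rows = 4 → strictly diagonally dominant (convergence guaranteed)

4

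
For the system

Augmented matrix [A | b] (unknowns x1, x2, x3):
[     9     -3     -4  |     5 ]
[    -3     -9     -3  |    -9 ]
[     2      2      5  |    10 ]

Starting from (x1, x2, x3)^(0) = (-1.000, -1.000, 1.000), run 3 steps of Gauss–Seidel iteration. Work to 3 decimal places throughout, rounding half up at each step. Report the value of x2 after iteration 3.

Iteration 1:
  x1 = (5 - (-3)·-1.000 - (-4)·1.000) / (9) = 0.667
  x2 = (-9 - (-3)·0.667 - (-3)·1.000) / (-9) = 0.444
  x3 = (10 - (2)·0.667 - (2)·0.444) / (5) = 1.556
Iteration 2:
  x1 = (5 - (-3)·0.444 - (-4)·1.556) / (9) = 1.395
  x2 = (-9 - (-3)·1.395 - (-3)·1.556) / (-9) = 0.016
  x3 = (10 - (2)·1.395 - (2)·0.016) / (5) = 1.436
Iteration 3:
  x1 = (5 - (-3)·0.016 - (-4)·1.436) / (9) = 1.199
  x2 = (-9 - (-3)·1.199 - (-3)·1.436) / (-9) = 0.122
  x3 = (10 - (2)·1.199 - (2)·0.122) / (5) = 1.472

0.122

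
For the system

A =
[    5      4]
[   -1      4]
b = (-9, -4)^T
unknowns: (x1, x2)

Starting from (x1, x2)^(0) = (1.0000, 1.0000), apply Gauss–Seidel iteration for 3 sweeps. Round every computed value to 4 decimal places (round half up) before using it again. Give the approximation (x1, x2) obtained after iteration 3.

(-0.9040, -1.2260)

Iteration 1:
  x1 = (-9 - (4)·1.0000) / (5) = -2.6000
  x2 = (-4 - (-1)·-2.6000) / (4) = -1.6500
Iteration 2:
  x1 = (-9 - (4)·-1.6500) / (5) = -0.4800
  x2 = (-4 - (-1)·-0.4800) / (4) = -1.1200
Iteration 3:
  x1 = (-9 - (4)·-1.1200) / (5) = -0.9040
  x2 = (-4 - (-1)·-0.9040) / (4) = -1.2260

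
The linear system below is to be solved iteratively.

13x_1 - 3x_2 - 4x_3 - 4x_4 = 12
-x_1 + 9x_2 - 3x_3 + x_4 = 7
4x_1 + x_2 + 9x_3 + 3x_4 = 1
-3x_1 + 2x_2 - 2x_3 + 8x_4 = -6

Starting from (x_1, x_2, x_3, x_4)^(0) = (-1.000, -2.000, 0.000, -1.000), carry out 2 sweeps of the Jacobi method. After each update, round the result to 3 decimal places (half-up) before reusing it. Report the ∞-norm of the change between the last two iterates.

Iteration 1:
  x_1 = (12 - (-3)·-2.000 - (-4)·0.000 - (-4)·-1.000) / (13) = 0.154
  x_2 = (7 - (-1)·-1.000 - (-3)·0.000 - (1)·-1.000) / (9) = 0.778
  x_3 = (1 - (4)·-1.000 - (1)·-2.000 - (3)·-1.000) / (9) = 1.111
  x_4 = (-6 - (-3)·-1.000 - (2)·-2.000 - (-2)·0.000) / (8) = -0.625
Iteration 2:
  x_1 = (12 - (-3)·0.778 - (-4)·1.111 - (-4)·-0.625) / (13) = 1.252
  x_2 = (7 - (-1)·0.154 - (-3)·1.111 - (1)·-0.625) / (9) = 1.235
  x_3 = (1 - (4)·0.154 - (1)·0.778 - (3)·-0.625) / (9) = 0.165
  x_4 = (-6 - (-3)·0.154 - (2)·0.778 - (-2)·1.111) / (8) = -0.609
Change: (1.098, 0.457, -0.946, 0.016) → max |·| = 1.098

1.098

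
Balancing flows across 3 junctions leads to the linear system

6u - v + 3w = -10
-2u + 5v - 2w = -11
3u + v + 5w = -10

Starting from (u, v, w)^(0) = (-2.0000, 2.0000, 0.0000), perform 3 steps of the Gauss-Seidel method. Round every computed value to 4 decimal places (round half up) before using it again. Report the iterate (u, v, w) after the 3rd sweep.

Iteration 1:
  u = (-10 - (-1)·2.0000 - (3)·0.0000) / (6) = -1.3333
  v = (-11 - (-2)·-1.3333 - (-2)·0.0000) / (5) = -2.7333
  w = (-10 - (3)·-1.3333 - (1)·-2.7333) / (5) = -0.6534
Iteration 2:
  u = (-10 - (-1)·-2.7333 - (3)·-0.6534) / (6) = -1.7955
  v = (-11 - (-2)·-1.7955 - (-2)·-0.6534) / (5) = -3.1796
  w = (-10 - (3)·-1.7955 - (1)·-3.1796) / (5) = -0.2868
Iteration 3:
  u = (-10 - (-1)·-3.1796 - (3)·-0.2868) / (6) = -2.0532
  v = (-11 - (-2)·-2.0532 - (-2)·-0.2868) / (5) = -3.1360
  w = (-10 - (3)·-2.0532 - (1)·-3.1360) / (5) = -0.1409

(-2.0532, -3.1360, -0.1409)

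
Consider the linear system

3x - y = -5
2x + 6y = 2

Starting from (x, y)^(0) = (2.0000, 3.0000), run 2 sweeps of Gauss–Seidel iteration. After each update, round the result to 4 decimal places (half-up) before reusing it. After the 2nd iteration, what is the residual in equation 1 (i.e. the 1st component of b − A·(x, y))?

Iteration 1:
  x = (-5 - (-1)·3.0000) / (3) = -0.6667
  y = (2 - (2)·-0.6667) / (6) = 0.5556
Iteration 2:
  x = (-5 - (-1)·0.5556) / (3) = -1.4815
  y = (2 - (2)·-1.4815) / (6) = 0.8272
Residual b − A·x = (0.2717, -0.0002)

0.2717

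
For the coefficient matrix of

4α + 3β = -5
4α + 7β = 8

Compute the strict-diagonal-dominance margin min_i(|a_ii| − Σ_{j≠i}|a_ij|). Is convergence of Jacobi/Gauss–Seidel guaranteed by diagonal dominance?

row 1: |4| − (3) = 1
row 2: |7| − (4) = 3
minimum over rows = 1 → strictly diagonally dominant (convergence guaranteed)

1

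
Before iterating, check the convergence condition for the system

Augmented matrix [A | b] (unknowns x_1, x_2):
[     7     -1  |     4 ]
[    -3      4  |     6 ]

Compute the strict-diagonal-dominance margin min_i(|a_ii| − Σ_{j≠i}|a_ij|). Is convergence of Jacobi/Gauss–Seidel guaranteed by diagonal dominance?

1

row 1: |7| − (1) = 6
row 2: |4| − (3) = 1
minimum over rows = 1 → strictly diagonally dominant (convergence guaranteed)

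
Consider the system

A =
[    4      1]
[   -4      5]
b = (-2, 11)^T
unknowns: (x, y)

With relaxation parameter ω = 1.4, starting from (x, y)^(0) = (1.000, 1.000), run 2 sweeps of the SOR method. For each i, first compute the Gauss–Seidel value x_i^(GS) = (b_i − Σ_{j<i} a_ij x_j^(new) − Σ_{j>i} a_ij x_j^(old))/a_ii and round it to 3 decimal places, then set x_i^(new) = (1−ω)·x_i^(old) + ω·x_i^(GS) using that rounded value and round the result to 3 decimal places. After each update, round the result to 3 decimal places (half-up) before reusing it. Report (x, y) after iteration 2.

Iteration 1:
  x: GS value = (-2 - (1)·1.000) / (4) = -0.750;  x ← (1−ω)·1.000 + ω·-0.750 = -1.450
  y: GS value = (11 - (-4)·-1.450) / (5) = 1.040;  y ← (1−ω)·1.000 + ω·1.040 = 1.056
Iteration 2:
  x: GS value = (-2 - (1)·1.056) / (4) = -0.764;  x ← (1−ω)·-1.450 + ω·-0.764 = -0.490
  y: GS value = (11 - (-4)·-0.490) / (5) = 1.808;  y ← (1−ω)·1.056 + ω·1.808 = 2.109

(-0.490, 2.109)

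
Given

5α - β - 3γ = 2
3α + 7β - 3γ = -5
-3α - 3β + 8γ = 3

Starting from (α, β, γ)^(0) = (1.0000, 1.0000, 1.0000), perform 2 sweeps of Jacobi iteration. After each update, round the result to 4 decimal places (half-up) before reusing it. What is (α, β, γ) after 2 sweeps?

Iteration 1:
  α = (2 - (-1)·1.0000 - (-3)·1.0000) / (5) = 1.2000
  β = (-5 - (3)·1.0000 - (-3)·1.0000) / (7) = -0.7143
  γ = (3 - (-3)·1.0000 - (-3)·1.0000) / (8) = 1.1250
Iteration 2:
  α = (2 - (-1)·-0.7143 - (-3)·1.1250) / (5) = 0.9321
  β = (-5 - (3)·1.2000 - (-3)·1.1250) / (7) = -0.7464
  γ = (3 - (-3)·1.2000 - (-3)·-0.7143) / (8) = 0.5571

(0.9321, -0.7464, 0.5571)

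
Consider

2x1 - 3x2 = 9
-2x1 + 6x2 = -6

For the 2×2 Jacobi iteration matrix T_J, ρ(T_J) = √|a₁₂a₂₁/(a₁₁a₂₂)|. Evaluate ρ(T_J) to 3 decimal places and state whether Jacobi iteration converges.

0.707

a₁₂a₂₁/(a₁₁a₂₂) = (-3)·(-2) / ((2)·(6)) = 0.500000
ρ = √|0.500000| = √0.500000 = 0.707
ρ < 1, so Jacobi converges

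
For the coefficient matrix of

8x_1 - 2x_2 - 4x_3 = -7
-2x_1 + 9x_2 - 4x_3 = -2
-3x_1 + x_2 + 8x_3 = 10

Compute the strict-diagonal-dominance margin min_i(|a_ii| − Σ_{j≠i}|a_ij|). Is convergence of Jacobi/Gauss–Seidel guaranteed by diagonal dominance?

row 1: |8| − (2+4) = 2
row 2: |9| − (2+4) = 3
row 3: |8| − (3+1) = 4
minimum over rows = 2 → strictly diagonally dominant (convergence guaranteed)

2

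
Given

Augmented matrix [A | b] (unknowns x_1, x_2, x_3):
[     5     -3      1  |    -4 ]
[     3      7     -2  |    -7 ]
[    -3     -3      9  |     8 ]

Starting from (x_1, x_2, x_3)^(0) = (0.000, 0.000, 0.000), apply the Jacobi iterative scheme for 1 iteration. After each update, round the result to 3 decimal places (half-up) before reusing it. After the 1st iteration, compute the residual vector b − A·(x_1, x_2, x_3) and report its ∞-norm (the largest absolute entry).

5.401

Iteration 1:
  x_1 = (-4 - (-3)·0.000 - (1)·0.000) / (5) = -0.800
  x_2 = (-7 - (3)·0.000 - (-2)·0.000) / (7) = -1.000
  x_3 = (8 - (-3)·0.000 - (-3)·0.000) / (9) = 0.889
Residual b − A·x = (-3.889, 4.178, -5.401); ∞-norm = 5.401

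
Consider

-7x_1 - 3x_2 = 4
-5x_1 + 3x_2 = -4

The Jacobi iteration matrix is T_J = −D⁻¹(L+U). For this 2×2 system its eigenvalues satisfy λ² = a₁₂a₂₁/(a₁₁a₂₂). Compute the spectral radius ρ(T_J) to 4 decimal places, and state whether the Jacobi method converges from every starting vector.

0.8452

a₁₂a₂₁/(a₁₁a₂₂) = (-3)·(-5) / ((-7)·(3)) = -0.714286
ρ = √|-0.714286| = √0.714286 = 0.8452
ρ < 1, so Jacobi converges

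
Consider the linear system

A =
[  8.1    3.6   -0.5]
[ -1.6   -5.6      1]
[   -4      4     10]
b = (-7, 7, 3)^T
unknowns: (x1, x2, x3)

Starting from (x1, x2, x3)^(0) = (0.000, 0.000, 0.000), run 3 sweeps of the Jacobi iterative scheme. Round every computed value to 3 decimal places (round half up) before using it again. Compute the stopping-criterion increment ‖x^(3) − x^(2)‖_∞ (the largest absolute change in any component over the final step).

Iteration 1:
  x1 = (-7 - (3.6)·0.000 - (-0.5)·0.000) / (8.1) = -0.864
  x2 = (7 - (-1.6)·0.000 - (1)·0.000) / (-5.6) = -1.250
  x3 = (3 - (-4)·0.000 - (4)·0.000) / (10) = 0.300
Iteration 2:
  x1 = (-7 - (3.6)·-1.250 - (-0.5)·0.300) / (8.1) = -0.290
  x2 = (7 - (-1.6)·-0.864 - (1)·0.300) / (-5.6) = -0.950
  x3 = (3 - (-4)·-0.864 - (4)·-1.250) / (10) = 0.454
Iteration 3:
  x1 = (-7 - (3.6)·-0.950 - (-0.5)·0.454) / (8.1) = -0.414
  x2 = (7 - (-1.6)·-0.290 - (1)·0.454) / (-5.6) = -1.086
  x3 = (3 - (-4)·-0.290 - (4)·-0.950) / (10) = 0.564
Change: (-0.124, -0.136, 0.110) → max |·| = 0.136

0.136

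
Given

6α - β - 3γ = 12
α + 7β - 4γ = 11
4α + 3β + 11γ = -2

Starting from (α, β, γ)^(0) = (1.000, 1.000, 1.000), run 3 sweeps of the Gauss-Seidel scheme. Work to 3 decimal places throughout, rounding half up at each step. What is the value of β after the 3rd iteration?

Iteration 1:
  α = (12 - (-1)·1.000 - (-3)·1.000) / (6) = 2.667
  β = (11 - (1)·2.667 - (-4)·1.000) / (7) = 1.762
  γ = (-2 - (4)·2.667 - (3)·1.762) / (11) = -1.632
Iteration 2:
  α = (12 - (-1)·1.762 - (-3)·-1.632) / (6) = 1.478
  β = (11 - (1)·1.478 - (-4)·-1.632) / (7) = 0.428
  γ = (-2 - (4)·1.478 - (3)·0.428) / (11) = -0.836
Iteration 3:
  α = (12 - (-1)·0.428 - (-3)·-0.836) / (6) = 1.653
  β = (11 - (1)·1.653 - (-4)·-0.836) / (7) = 0.858
  γ = (-2 - (4)·1.653 - (3)·0.858) / (11) = -1.017

0.858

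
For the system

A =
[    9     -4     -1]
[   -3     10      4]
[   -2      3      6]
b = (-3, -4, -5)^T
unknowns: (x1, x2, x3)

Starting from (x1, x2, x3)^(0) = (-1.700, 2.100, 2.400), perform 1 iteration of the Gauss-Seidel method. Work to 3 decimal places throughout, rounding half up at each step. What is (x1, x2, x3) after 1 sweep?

Iteration 1:
  x1 = (-3 - (-4)·2.100 - (-1)·2.400) / (9) = 0.867
  x2 = (-4 - (-3)·0.867 - (4)·2.400) / (10) = -1.100
  x3 = (-5 - (-2)·0.867 - (3)·-1.100) / (6) = 0.006

(0.867, -1.100, 0.006)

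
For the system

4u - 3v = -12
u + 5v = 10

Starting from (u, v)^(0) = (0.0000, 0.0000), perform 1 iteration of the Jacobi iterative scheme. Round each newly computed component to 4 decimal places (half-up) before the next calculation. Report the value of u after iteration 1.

Iteration 1:
  u = (-12 - (-3)·0.0000) / (4) = -3.0000
  v = (10 - (1)·0.0000) / (5) = 2.0000

-3.0000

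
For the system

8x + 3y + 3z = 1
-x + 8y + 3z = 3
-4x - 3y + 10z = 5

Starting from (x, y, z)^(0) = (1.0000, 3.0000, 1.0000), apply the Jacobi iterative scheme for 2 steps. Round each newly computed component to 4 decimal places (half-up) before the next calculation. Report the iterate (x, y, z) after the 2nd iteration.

(-0.5969, -0.4719, -0.0125)

Iteration 1:
  x = (1 - (3)·3.0000 - (3)·1.0000) / (8) = -1.3750
  y = (3 - (-1)·1.0000 - (3)·1.0000) / (8) = 0.1250
  z = (5 - (-4)·1.0000 - (-3)·3.0000) / (10) = 1.8000
Iteration 2:
  x = (1 - (3)·0.1250 - (3)·1.8000) / (8) = -0.5969
  y = (3 - (-1)·-1.3750 - (3)·1.8000) / (8) = -0.4719
  z = (5 - (-4)·-1.3750 - (-3)·0.1250) / (10) = -0.0125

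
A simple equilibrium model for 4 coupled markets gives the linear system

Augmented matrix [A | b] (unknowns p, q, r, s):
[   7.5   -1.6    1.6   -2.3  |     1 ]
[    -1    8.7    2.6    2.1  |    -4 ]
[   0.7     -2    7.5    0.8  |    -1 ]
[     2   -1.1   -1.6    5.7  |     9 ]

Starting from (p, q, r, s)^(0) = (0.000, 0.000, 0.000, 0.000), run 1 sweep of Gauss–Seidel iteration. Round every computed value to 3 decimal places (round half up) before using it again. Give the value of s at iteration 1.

Iteration 1:
  p = (1 - (-1.6)·0.000 - (1.6)·0.000 - (-2.3)·0.000) / (7.5) = 0.133
  q = (-4 - (-1)·0.133 - (2.6)·0.000 - (2.1)·0.000) / (8.7) = -0.444
  r = (-1 - (0.7)·0.133 - (-2)·-0.444 - (0.8)·0.000) / (7.5) = -0.264
  s = (9 - (2)·0.133 - (-1.1)·-0.444 - (-1.6)·-0.264) / (5.7) = 1.372

1.372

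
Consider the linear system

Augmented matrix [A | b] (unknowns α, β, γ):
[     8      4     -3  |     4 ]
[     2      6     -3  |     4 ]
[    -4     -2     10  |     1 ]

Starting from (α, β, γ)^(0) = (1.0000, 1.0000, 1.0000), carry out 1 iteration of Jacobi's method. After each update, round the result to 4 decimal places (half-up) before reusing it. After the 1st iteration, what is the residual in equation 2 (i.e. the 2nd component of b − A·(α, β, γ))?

Iteration 1:
  α = (4 - (4)·1.0000 - (-3)·1.0000) / (8) = 0.3750
  β = (4 - (2)·1.0000 - (-3)·1.0000) / (6) = 0.8333
  γ = (1 - (-4)·1.0000 - (-2)·1.0000) / (10) = 0.7000
Residual b − A·x = (-0.2332, 0.3502, -2.8334)

0.3502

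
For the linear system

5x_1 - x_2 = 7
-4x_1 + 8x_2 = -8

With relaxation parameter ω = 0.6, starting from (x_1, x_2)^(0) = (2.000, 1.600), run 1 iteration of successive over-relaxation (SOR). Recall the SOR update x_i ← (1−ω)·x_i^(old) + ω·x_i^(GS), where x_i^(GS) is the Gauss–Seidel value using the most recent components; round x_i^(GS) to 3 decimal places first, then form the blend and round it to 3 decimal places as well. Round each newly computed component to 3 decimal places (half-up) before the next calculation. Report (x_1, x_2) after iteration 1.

(1.832, 0.590)

Iteration 1:
  x_1: GS value = (7 - (-1)·1.600) / (5) = 1.720;  x_1 ← (1−ω)·2.000 + ω·1.720 = 1.832
  x_2: GS value = (-8 - (-4)·1.832) / (8) = -0.084;  x_2 ← (1−ω)·1.600 + ω·-0.084 = 0.590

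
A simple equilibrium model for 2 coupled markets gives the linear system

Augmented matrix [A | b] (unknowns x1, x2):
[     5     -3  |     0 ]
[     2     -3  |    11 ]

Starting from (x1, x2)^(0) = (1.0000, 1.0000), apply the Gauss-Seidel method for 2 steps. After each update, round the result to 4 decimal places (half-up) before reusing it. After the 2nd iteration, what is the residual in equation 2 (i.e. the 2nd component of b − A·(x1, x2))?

0.0001

Iteration 1:
  x1 = (0 - (-3)·1.0000) / (5) = 0.6000
  x2 = (11 - (2)·0.6000) / (-3) = -3.2667
Iteration 2:
  x1 = (0 - (-3)·-3.2667) / (5) = -1.9600
  x2 = (11 - (2)·-1.9600) / (-3) = -4.9733
Residual b − A·x = (-5.1199, 0.0001)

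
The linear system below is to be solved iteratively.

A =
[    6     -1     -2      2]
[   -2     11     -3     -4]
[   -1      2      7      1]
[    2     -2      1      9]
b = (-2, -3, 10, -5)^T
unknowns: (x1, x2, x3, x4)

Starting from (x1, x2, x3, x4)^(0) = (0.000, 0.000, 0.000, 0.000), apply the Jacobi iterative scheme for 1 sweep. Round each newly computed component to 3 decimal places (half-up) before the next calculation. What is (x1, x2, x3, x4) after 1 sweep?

(-0.333, -0.273, 1.429, -0.556)

Iteration 1:
  x1 = (-2 - (-1)·0.000 - (-2)·0.000 - (2)·0.000) / (6) = -0.333
  x2 = (-3 - (-2)·0.000 - (-3)·0.000 - (-4)·0.000) / (11) = -0.273
  x3 = (10 - (-1)·0.000 - (2)·0.000 - (1)·0.000) / (7) = 1.429
  x4 = (-5 - (2)·0.000 - (-2)·0.000 - (1)·0.000) / (9) = -0.556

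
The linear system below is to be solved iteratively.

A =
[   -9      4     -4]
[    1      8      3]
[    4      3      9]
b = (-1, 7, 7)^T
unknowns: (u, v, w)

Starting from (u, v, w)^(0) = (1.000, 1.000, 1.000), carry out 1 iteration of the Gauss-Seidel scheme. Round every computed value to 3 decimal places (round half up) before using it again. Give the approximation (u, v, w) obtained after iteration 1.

Iteration 1:
  u = (-1 - (4)·1.000 - (-4)·1.000) / (-9) = 0.111
  v = (7 - (1)·0.111 - (3)·1.000) / (8) = 0.486
  w = (7 - (4)·0.111 - (3)·0.486) / (9) = 0.566

(0.111, 0.486, 0.566)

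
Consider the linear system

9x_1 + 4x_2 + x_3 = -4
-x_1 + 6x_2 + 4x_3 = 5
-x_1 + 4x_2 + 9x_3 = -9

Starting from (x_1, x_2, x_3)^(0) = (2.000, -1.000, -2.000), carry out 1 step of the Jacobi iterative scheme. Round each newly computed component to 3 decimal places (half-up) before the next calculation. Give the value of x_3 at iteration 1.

Iteration 1:
  x_1 = (-4 - (4)·-1.000 - (1)·-2.000) / (9) = 0.222
  x_2 = (5 - (-1)·2.000 - (4)·-2.000) / (6) = 2.500
  x_3 = (-9 - (-1)·2.000 - (4)·-1.000) / (9) = -0.333

-0.333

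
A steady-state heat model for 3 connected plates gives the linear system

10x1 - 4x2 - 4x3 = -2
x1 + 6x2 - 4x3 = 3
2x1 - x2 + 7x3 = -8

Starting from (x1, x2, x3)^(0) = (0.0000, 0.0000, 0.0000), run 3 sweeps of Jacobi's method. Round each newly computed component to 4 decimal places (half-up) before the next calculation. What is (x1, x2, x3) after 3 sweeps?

Iteration 1:
  x1 = (-2 - (-4)·0.0000 - (-4)·0.0000) / (10) = -0.2000
  x2 = (3 - (1)·0.0000 - (-4)·0.0000) / (6) = 0.5000
  x3 = (-8 - (2)·0.0000 - (-1)·0.0000) / (7) = -1.1429
Iteration 2:
  x1 = (-2 - (-4)·0.5000 - (-4)·-1.1429) / (10) = -0.4572
  x2 = (3 - (1)·-0.2000 - (-4)·-1.1429) / (6) = -0.2286
  x3 = (-8 - (2)·-0.2000 - (-1)·0.5000) / (7) = -1.0143
Iteration 3:
  x1 = (-2 - (-4)·-0.2286 - (-4)·-1.0143) / (10) = -0.6972
  x2 = (3 - (1)·-0.4572 - (-4)·-1.0143) / (6) = -0.1000
  x3 = (-8 - (2)·-0.4572 - (-1)·-0.2286) / (7) = -1.0449

(-0.6972, -0.1000, -1.0449)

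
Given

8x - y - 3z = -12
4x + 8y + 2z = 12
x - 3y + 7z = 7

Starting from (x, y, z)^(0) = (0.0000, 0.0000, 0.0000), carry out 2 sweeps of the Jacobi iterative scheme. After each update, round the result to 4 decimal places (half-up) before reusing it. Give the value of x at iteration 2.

Iteration 1:
  x = (-12 - (-1)·0.0000 - (-3)·0.0000) / (8) = -1.5000
  y = (12 - (4)·0.0000 - (2)·0.0000) / (8) = 1.5000
  z = (7 - (1)·0.0000 - (-3)·0.0000) / (7) = 1.0000
Iteration 2:
  x = (-12 - (-1)·1.5000 - (-3)·1.0000) / (8) = -0.9375
  y = (12 - (4)·-1.5000 - (2)·1.0000) / (8) = 2.0000
  z = (7 - (1)·-1.5000 - (-3)·1.5000) / (7) = 1.8571

-0.9375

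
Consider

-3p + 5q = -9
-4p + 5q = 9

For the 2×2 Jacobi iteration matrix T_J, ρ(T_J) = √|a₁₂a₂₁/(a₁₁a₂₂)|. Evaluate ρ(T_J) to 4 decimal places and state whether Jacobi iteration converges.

1.1547

a₁₂a₂₁/(a₁₁a₂₂) = (5)·(-4) / ((-3)·(5)) = 1.333333
ρ = √|1.333333| = √1.333333 = 1.1547
ρ > 1, so Jacobi diverges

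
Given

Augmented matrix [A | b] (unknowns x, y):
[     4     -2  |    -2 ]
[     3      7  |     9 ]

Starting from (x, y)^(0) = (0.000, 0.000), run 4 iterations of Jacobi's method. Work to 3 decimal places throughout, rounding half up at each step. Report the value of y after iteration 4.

Iteration 1:
  x = (-2 - (-2)·0.000) / (4) = -0.500
  y = (9 - (3)·0.000) / (7) = 1.286
Iteration 2:
  x = (-2 - (-2)·1.286) / (4) = 0.143
  y = (9 - (3)·-0.500) / (7) = 1.500
Iteration 3:
  x = (-2 - (-2)·1.500) / (4) = 0.250
  y = (9 - (3)·0.143) / (7) = 1.224
Iteration 4:
  x = (-2 - (-2)·1.224) / (4) = 0.112
  y = (9 - (3)·0.250) / (7) = 1.179

1.179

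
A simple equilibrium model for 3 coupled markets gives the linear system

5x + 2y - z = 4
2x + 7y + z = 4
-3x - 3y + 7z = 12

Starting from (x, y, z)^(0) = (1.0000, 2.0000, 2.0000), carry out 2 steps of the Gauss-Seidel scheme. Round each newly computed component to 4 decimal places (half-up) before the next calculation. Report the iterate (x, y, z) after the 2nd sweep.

Iteration 1:
  x = (4 - (2)·2.0000 - (-1)·2.0000) / (5) = 0.4000
  y = (4 - (2)·0.4000 - (1)·2.0000) / (7) = 0.1714
  z = (12 - (-3)·0.4000 - (-3)·0.1714) / (7) = 1.9592
Iteration 2:
  x = (4 - (2)·0.1714 - (-1)·1.9592) / (5) = 1.1233
  y = (4 - (2)·1.1233 - (1)·1.9592) / (7) = -0.0294
  z = (12 - (-3)·1.1233 - (-3)·-0.0294) / (7) = 2.1831

(1.1233, -0.0294, 2.1831)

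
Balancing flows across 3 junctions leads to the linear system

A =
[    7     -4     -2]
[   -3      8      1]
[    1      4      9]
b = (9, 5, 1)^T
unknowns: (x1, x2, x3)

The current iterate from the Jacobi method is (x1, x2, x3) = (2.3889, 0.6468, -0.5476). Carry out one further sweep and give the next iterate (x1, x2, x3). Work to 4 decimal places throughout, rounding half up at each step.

One sweep:
  x1 = (9 - (-4)·0.6468 - (-2)·-0.5476) / (7) = 1.4989
  x2 = (5 - (-3)·2.3889 - (1)·-0.5476) / (8) = 1.5893
  x3 = (1 - (1)·2.3889 - (4)·0.6468) / (9) = -0.4418

(1.4989, 1.5893, -0.4418)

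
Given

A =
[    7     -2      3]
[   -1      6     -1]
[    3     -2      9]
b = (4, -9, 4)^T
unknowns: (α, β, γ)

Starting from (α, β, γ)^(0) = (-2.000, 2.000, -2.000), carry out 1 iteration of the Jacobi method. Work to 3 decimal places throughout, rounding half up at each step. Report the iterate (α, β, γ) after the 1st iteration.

(2.000, -2.167, 1.556)

Iteration 1:
  α = (4 - (-2)·2.000 - (3)·-2.000) / (7) = 2.000
  β = (-9 - (-1)·-2.000 - (-1)·-2.000) / (6) = -2.167
  γ = (4 - (3)·-2.000 - (-2)·2.000) / (9) = 1.556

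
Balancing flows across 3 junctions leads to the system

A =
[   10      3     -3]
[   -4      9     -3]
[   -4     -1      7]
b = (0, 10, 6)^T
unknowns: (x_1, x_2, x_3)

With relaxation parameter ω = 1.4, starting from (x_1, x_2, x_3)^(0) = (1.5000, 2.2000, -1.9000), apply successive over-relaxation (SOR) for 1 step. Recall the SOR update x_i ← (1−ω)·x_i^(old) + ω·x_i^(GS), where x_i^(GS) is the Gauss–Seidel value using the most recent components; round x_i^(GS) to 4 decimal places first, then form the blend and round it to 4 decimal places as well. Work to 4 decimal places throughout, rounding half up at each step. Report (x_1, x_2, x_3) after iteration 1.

Iteration 1:
  x_1: GS value = (0 - (3)·2.2000 - (-3)·-1.9000) / (10) = -1.2300;  x_1 ← (1−ω)·1.5000 + ω·-1.2300 = -2.3220
  x_2: GS value = (10 - (-4)·-2.3220 - (-3)·-1.9000) / (9) = -0.5542;  x_2 ← (1−ω)·2.2000 + ω·-0.5542 = -1.6559
  x_3: GS value = (6 - (-4)·-2.3220 - (-1)·-1.6559) / (7) = -0.7063;  x_3 ← (1−ω)·-1.9000 + ω·-0.7063 = -0.2288

(-2.3220, -1.6559, -0.2288)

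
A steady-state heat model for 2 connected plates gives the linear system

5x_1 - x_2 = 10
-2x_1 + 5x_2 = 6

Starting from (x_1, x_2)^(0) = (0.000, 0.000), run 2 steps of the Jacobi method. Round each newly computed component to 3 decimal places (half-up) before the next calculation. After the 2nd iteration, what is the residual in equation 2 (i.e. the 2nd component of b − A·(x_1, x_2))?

0.480

Iteration 1:
  x_1 = (10 - (-1)·0.000) / (5) = 2.000
  x_2 = (6 - (-2)·0.000) / (5) = 1.200
Iteration 2:
  x_1 = (10 - (-1)·1.200) / (5) = 2.240
  x_2 = (6 - (-2)·2.000) / (5) = 2.000
Residual b − A·x = (0.800, 0.480)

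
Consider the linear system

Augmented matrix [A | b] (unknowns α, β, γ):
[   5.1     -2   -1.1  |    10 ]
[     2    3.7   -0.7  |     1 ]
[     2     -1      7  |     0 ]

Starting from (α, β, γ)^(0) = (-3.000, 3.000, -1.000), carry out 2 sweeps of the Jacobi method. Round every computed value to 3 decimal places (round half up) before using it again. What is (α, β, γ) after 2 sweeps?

Iteration 1:
  α = (10 - (-2)·3.000 - (-1.1)·-1.000) / (5.1) = 2.922
  β = (1 - (2)·-3.000 - (-0.7)·-1.000) / (3.7) = 1.703
  γ = (0 - (2)·-3.000 - (-1)·3.000) / (7) = 1.286
Iteration 2:
  α = (10 - (-2)·1.703 - (-1.1)·1.286) / (5.1) = 2.906
  β = (1 - (2)·2.922 - (-0.7)·1.286) / (3.7) = -1.066
  γ = (0 - (2)·2.922 - (-1)·1.703) / (7) = -0.592

(2.906, -1.066, -0.592)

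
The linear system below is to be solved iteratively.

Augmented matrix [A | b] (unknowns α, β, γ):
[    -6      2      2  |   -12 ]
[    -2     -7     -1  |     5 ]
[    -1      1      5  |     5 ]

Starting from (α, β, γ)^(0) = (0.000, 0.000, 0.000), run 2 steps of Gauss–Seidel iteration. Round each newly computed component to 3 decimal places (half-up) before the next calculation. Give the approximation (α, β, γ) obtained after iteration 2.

(2.124, -1.558, 1.736)

Iteration 1:
  α = (-12 - (2)·0.000 - (2)·0.000) / (-6) = 2.000
  β = (5 - (-2)·2.000 - (-1)·0.000) / (-7) = -1.286
  γ = (5 - (-1)·2.000 - (1)·-1.286) / (5) = 1.657
Iteration 2:
  α = (-12 - (2)·-1.286 - (2)·1.657) / (-6) = 2.124
  β = (5 - (-2)·2.124 - (-1)·1.657) / (-7) = -1.558
  γ = (5 - (-1)·2.124 - (1)·-1.558) / (5) = 1.736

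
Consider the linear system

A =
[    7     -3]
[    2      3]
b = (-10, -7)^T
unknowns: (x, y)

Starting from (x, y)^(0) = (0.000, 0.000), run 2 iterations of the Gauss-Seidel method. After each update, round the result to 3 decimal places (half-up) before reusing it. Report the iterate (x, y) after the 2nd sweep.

(-2.020, -0.987)

Iteration 1:
  x = (-10 - (-3)·0.000) / (7) = -1.429
  y = (-7 - (2)·-1.429) / (3) = -1.381
Iteration 2:
  x = (-10 - (-3)·-1.381) / (7) = -2.020
  y = (-7 - (2)·-2.020) / (3) = -0.987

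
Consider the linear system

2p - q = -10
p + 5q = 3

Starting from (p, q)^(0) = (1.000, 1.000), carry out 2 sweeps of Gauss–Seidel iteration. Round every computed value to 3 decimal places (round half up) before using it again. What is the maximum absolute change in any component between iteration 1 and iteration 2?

0.250

Iteration 1:
  p = (-10 - (-1)·1.000) / (2) = -4.500
  q = (3 - (1)·-4.500) / (5) = 1.500
Iteration 2:
  p = (-10 - (-1)·1.500) / (2) = -4.250
  q = (3 - (1)·-4.250) / (5) = 1.450
Change: (0.250, -0.050) → max |·| = 0.250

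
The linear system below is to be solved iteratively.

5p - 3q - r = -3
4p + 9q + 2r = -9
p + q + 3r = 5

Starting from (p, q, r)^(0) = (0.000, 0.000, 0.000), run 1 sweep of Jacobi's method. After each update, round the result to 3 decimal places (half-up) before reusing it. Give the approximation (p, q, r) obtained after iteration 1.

(-0.600, -1.000, 1.667)

Iteration 1:
  p = (-3 - (-3)·0.000 - (-1)·0.000) / (5) = -0.600
  q = (-9 - (4)·0.000 - (2)·0.000) / (9) = -1.000
  r = (5 - (1)·0.000 - (1)·0.000) / (3) = 1.667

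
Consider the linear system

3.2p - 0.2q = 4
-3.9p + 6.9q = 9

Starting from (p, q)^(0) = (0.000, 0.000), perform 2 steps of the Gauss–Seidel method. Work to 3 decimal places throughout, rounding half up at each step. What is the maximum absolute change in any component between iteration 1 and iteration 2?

Iteration 1:
  p = (4 - (-0.2)·0.000) / (3.2) = 1.250
  q = (9 - (-3.9)·1.250) / (6.9) = 2.011
Iteration 2:
  p = (4 - (-0.2)·2.011) / (3.2) = 1.376
  q = (9 - (-3.9)·1.376) / (6.9) = 2.082
Change: (0.126, 0.071) → max |·| = 0.126

0.126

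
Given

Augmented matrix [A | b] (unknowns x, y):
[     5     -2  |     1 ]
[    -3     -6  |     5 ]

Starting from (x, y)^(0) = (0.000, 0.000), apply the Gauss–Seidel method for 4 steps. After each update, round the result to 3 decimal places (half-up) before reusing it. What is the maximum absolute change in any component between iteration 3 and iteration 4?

0.015

Iteration 1:
  x = (1 - (-2)·0.000) / (5) = 0.200
  y = (5 - (-3)·0.200) / (-6) = -0.933
Iteration 2:
  x = (1 - (-2)·-0.933) / (5) = -0.173
  y = (5 - (-3)·-0.173) / (-6) = -0.747
Iteration 3:
  x = (1 - (-2)·-0.747) / (5) = -0.099
  y = (5 - (-3)·-0.099) / (-6) = -0.784
Iteration 4:
  x = (1 - (-2)·-0.784) / (5) = -0.114
  y = (5 - (-3)·-0.114) / (-6) = -0.776
Change: (-0.015, 0.008) → max |·| = 0.015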